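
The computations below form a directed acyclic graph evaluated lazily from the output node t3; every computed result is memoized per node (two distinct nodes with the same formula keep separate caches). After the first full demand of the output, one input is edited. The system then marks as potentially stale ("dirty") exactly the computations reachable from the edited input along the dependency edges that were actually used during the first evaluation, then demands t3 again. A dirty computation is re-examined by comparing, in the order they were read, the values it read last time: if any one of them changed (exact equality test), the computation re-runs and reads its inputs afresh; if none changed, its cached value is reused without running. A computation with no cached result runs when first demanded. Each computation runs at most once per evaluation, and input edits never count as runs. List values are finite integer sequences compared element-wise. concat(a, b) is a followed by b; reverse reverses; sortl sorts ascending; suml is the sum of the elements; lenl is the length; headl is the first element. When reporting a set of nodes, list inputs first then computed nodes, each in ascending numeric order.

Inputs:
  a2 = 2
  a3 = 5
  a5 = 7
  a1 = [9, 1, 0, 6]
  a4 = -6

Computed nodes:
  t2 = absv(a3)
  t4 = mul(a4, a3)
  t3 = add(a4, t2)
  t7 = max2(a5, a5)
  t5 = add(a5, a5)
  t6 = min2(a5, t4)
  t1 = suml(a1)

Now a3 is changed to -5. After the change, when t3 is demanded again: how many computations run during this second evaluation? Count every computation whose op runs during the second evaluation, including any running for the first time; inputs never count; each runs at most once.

1 computations run: t2.
Note the absorption at t2: it re-runs yet its value is the same, leaving the output's value untouched.

First demand of the output computes:
  t2 = absv(5) = 5
  t3 = add(-6, 5) = -1

After the edit, cleaning proceeds:
  t2: a read changed (a3 5->-5) — executes, giving 5 — identical to its old value.
  t3: dirty, but its reads are unchanged (a4 unchanged, t2 unchanged); cached -1 stands.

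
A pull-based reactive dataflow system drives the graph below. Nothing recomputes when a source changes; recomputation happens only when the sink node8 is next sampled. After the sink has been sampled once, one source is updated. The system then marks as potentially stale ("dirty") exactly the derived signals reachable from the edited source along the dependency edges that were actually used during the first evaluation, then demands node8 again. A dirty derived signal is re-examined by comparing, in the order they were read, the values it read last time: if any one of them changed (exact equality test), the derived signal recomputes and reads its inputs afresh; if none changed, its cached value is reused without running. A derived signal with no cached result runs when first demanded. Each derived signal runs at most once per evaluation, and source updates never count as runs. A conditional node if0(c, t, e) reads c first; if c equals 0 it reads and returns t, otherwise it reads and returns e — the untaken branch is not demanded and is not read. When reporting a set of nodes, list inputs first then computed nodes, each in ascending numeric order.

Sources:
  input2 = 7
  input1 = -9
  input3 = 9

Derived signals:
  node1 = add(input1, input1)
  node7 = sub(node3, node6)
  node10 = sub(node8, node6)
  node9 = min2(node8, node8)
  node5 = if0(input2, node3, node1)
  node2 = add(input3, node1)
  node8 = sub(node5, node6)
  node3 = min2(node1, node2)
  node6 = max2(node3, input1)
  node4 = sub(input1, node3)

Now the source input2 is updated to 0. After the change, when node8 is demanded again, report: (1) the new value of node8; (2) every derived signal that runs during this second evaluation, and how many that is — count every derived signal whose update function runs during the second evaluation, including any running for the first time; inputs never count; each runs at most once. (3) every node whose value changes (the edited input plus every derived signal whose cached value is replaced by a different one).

First evaluation (everything demanded from the output):
  node1 = add(-9, -9) = -18
  node2 = add(9, -18) = -9
  node3 = min2(-18, -9) = -18
  node5 = if0(input2=7 -> else branch node1) = -18
  node6 = max2(-18, -9) = -9
  node8 = sub(-18, -9) = -9

Propagation after the edit:
  node5: runs — input2 7->0; result -18 (same value as before).
  node8: checked — values it read are unchanged (node5 unchanged, node6 unchanged); reused cached -9 without running.

Key observation: the change is absorbed at node5 — it re-runs but produces the same value, and the output's value is unchanged.

New value of node8: -9.
Derived signals that run: node5 — 1 in total.
Values that change: input2.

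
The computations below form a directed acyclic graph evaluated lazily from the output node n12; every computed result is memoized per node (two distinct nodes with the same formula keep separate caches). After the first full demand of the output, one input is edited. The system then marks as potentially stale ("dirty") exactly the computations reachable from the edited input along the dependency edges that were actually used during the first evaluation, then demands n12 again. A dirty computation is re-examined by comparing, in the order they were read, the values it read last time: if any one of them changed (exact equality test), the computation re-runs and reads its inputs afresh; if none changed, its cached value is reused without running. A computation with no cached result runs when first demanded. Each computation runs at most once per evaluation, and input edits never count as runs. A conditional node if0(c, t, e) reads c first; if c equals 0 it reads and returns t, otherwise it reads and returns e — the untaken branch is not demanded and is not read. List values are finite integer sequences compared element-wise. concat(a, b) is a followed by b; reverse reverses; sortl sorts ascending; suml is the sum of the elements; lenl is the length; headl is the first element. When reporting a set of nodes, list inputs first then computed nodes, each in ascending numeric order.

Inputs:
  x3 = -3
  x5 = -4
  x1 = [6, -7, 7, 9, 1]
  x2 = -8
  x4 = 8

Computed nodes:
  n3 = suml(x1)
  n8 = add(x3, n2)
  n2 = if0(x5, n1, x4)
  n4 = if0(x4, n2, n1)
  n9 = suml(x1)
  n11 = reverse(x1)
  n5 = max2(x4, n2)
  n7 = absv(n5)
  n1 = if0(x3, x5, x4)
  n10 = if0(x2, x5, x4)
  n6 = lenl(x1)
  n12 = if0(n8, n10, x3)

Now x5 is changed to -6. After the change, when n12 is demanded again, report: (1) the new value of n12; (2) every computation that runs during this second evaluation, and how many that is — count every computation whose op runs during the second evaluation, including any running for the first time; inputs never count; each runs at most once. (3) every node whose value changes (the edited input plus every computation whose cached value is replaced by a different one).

First demand of the output computes:
  n2 = if0(x5=-4 -> else branch x4) = 8
  n8 = add(-3, 8) = 5
  n12 = if0(n8=5 -> else branch x3) = -3

After the edit, cleaning proceeds:
  n2: a read changed (x5 -4->-6) — executes, giving 8 — identical to its old value.
  n8: dirty, but its reads are unchanged (x3 unchanged, n2 unchanged); cached 5 stands.
  n12: dirty, but its reads are unchanged (n8 unchanged, x3 unchanged); cached -3 stands.

Note the absorption at n2: it re-runs yet its value is the same, leaving the output's value untouched.

Demanding n12 again yields -3.
1 computations run: n2.
The nodes whose values change: x5.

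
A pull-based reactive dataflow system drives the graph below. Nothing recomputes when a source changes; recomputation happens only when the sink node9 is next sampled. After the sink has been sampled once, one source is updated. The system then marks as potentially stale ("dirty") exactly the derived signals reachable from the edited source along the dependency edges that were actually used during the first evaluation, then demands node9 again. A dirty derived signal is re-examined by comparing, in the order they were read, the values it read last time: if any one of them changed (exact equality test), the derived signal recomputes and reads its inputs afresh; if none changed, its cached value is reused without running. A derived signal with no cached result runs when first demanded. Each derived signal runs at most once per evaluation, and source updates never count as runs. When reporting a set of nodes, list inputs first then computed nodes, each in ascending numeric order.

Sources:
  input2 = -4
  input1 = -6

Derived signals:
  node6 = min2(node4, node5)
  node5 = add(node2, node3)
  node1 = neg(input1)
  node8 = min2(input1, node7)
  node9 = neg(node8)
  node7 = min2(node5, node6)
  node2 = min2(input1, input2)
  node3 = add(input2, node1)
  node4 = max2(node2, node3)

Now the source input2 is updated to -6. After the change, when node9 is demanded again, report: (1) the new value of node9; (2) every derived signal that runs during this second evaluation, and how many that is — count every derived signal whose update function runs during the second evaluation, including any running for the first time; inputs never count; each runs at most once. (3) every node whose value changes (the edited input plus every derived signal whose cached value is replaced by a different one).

New value of node9: 6.
Derived signals that run: node2, node3, node4, node5, node6, node7, node8 — 7 in total.
Values that change: input2, node3, node4, node5, node6, node7.
Key observation: the cutoff stops propagation at node9 — its inputs' values are unchanged, so it reuses its cache.

First evaluation (everything demanded from the output):
  node1 = neg(-6) = 6
  node2 = min2(-6, -4) = -6
  node3 = add(-4, 6) = 2
  node4 = max2(-6, 2) = 2
  node5 = add(-6, 2) = -4
  node6 = min2(2, -4) = -4
  node7 = min2(-4, -4) = -4
  node8 = min2(-6, -4) = -6
  node9 = neg(-6) = 6

Propagation after the edit:
  node2: runs — input2 -4->-6; result -6 (same value as before).
  node3: runs — input2 -4->-6; result 0.
  node4: runs — node3 2->0; result 0.
  node5: runs — node3 2->0; result -6.
  node6: runs — node4 2->0; node5 -4->-6; result -6.
  node7: runs — node5 -4->-6; node6 -4->-6; result -6.
  node8: runs — node7 -4->-6; result -6 (same value as before).
  node9: checked — values it read are unchanged (node8 unchanged); reused cached 6 without running.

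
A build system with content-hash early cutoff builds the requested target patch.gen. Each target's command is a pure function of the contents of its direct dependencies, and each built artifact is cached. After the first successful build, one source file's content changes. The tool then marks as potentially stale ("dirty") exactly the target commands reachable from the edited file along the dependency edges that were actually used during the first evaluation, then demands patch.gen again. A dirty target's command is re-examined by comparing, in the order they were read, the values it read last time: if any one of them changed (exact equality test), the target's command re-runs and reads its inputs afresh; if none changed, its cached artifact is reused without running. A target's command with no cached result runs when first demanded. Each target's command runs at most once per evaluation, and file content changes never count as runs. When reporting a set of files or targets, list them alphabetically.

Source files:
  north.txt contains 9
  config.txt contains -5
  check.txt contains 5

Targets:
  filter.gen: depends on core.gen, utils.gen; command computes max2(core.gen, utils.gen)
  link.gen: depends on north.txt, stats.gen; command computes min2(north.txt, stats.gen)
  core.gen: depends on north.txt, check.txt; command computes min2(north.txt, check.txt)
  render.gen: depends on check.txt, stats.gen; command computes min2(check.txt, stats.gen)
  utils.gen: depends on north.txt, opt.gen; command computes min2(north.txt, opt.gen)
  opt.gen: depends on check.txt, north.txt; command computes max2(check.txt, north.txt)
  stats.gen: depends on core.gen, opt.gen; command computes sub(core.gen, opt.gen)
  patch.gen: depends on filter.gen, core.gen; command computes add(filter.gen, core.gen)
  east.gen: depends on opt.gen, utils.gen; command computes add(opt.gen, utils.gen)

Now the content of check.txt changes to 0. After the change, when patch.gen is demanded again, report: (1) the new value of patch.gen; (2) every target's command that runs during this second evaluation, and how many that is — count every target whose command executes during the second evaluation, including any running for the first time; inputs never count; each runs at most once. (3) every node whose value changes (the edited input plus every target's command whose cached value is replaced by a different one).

New value of patch.gen: 9.
Target commands that run: core.gen, filter.gen, opt.gen, patch.gen — 4 in total.
Values that change: check.txt, core.gen, patch.gen.
Key observation: the cutoff stops propagation at utils.gen — its inputs' values are unchanged, so it reuses its cache.

First evaluation (everything demanded from the output):
  core.gen = min2(9, 5) = 5
  opt.gen = max2(5, 9) = 9
  utils.gen = min2(9, 9) = 9
  filter.gen = max2(5, 9) = 9
  patch.gen = add(9, 5) = 14

Propagation after the edit:
  core.gen: runs — check.txt 5->0; result 0.
  opt.gen: runs — check.txt 5->0; result 9 (same value as before).
  utils.gen: checked — values it read are unchanged (north.txt unchanged, opt.gen unchanged); reused cached 9 without running.
  filter.gen: runs — core.gen 5->0; result 9 (same value as before).
  patch.gen: runs — core.gen 5->0; result 9.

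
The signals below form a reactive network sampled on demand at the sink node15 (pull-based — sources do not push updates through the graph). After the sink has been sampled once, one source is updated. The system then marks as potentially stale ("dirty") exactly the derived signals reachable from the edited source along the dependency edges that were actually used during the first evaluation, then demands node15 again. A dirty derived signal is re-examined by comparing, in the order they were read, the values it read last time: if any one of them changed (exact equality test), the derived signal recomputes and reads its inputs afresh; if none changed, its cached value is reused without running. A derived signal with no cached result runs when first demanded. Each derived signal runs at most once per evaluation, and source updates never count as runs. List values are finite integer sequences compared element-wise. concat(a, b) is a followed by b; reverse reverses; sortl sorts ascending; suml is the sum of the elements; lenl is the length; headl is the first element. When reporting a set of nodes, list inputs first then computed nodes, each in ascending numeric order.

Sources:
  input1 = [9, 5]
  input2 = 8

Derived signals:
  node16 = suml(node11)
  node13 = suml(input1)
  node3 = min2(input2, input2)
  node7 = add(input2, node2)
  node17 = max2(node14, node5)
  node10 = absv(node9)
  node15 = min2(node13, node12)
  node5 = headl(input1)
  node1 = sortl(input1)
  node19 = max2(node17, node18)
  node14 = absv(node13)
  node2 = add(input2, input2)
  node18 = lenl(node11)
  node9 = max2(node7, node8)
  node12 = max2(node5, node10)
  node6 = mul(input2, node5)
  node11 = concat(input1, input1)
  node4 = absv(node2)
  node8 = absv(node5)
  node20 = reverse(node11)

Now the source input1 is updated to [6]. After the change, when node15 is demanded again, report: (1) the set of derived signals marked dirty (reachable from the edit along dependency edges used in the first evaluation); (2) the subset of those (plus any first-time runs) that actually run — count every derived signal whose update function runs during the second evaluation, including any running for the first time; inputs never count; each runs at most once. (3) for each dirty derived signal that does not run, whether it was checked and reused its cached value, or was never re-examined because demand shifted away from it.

Dirty set: node5, node8, node9, node10, node12, node13, node15.
Run set: node5, node8, node9, node12, node13, node15 (6 run).
Re-examined without running (cache reused): node10.
The important point: at node10 every value read last time is unchanged, so the dirty flag clears without a run.

Initial pass — values computed on the first demand:
  node2 = add(8, 8) = 16
  node5 = headl([9, 5]) = 9
  node7 = add(8, 16) = 24
  node8 = absv(9) = 9
  node9 = max2(24, 9) = 24
  node10 = absv(24) = 24
  node12 = max2(9, 24) = 24
  node13 = suml([9, 5]) = 14
  node15 = min2(14, 24) = 14

Second demand — change propagation:
  node5: re-runs because input1 [9, 5]->[6]; new result 6.
  node8: re-runs because node5 9->6; new result 6.
  node9: re-runs because node8 9->6; new result 24 (unchanged).
  node10: re-examined; everything it read last time is the same (node9 unchanged) — cache 24 kept, no run.
  node12: re-runs because node5 9->6; new result 24 (unchanged).
  node13: re-runs because input1 [9, 5]->[6]; new result 6.
  node15: re-runs because node13 14->6; new result 6.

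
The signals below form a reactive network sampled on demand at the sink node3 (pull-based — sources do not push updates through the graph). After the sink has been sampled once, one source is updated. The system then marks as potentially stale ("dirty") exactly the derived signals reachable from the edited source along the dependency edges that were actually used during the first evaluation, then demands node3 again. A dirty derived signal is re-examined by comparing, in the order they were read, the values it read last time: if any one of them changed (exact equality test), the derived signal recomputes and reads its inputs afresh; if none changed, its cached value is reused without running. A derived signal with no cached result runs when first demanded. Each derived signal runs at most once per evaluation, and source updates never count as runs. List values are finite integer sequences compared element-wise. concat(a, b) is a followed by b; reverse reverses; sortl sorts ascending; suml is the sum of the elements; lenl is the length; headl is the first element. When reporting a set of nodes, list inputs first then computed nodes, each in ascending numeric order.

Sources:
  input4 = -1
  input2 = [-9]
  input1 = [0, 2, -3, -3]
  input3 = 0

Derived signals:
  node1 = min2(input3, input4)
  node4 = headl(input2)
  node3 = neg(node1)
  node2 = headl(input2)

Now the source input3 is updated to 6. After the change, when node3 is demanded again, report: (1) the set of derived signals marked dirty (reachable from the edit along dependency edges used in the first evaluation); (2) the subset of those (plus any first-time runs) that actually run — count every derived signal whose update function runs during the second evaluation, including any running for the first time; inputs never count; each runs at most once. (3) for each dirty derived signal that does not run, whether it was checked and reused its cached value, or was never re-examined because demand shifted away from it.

Initial pass — values computed on the first demand:
  node1 = min2(0, -1) = -1
  node3 = neg(-1) = 1

Second demand — change propagation:
  node1: re-runs because input3 0->6; new result -1 (unchanged).
  node3: re-examined; everything it read last time is the same (node1 unchanged) — cache 1 kept, no run.

The important point: node1 recomputes to an identical value, and the output ends up unchanged.

Dirty set: node1, node3.
Run set: node1 (1 run).
Re-examined without running (cache reused): node3.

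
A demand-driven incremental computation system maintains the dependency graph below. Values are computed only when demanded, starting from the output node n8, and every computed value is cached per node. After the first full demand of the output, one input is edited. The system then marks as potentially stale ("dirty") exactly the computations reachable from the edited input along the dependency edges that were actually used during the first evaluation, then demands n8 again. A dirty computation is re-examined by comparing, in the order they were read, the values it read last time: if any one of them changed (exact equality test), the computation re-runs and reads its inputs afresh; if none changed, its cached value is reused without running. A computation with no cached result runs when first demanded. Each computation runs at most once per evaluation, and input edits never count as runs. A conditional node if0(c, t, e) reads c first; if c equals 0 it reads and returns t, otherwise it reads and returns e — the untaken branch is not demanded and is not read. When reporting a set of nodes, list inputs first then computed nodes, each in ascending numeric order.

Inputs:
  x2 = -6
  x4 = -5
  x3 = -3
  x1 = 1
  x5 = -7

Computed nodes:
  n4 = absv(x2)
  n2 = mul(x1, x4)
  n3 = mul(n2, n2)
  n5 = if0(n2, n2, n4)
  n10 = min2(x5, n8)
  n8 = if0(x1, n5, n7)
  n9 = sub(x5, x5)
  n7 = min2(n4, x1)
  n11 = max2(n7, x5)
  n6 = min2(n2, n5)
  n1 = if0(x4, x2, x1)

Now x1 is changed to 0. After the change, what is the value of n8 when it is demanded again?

First evaluation (everything demanded from the output):
  n4 = absv(-6) = 6
  n7 = min2(6, 1) = 1
  n8 = if0(x1=1 -> else branch n7) = 1

Propagation after the edit:
  n2: demanded for the first time — runs, produces 0.
  n5: demanded for the first time — runs, produces 0.
  n7: marked dirty but never re-examined — demand shifted away from it.
  n8: runs — x1 1->0; result 0.

Key observation: a condition flipped, so demand moved to the other branch — n7 is never re-examined.

New value of n8: 0.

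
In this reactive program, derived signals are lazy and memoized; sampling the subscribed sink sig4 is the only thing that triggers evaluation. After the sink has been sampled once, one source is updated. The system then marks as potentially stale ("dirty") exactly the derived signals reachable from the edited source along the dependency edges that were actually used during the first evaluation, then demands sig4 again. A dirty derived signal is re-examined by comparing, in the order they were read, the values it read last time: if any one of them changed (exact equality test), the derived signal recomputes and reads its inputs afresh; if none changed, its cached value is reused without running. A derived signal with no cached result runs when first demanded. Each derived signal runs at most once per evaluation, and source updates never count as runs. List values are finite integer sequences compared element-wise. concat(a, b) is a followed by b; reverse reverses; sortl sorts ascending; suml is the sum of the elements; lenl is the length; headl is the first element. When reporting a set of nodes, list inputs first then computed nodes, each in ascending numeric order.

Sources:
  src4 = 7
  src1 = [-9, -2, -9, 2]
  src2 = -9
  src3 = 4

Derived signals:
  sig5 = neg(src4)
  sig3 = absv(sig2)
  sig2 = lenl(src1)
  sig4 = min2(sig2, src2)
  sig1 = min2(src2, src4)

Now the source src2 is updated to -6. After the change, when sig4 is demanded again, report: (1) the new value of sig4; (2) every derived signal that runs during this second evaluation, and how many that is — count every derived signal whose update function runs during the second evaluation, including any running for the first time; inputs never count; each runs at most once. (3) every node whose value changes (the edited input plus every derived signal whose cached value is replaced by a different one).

Demanding sig4 again yields -6.
1 derived signals run: sig4.
The nodes whose values change: src2, sig4.

First demand of the output computes:
  sig2 = lenl([-9, -2, -9, 2]) = 4
  sig4 = min2(4, -9) = -9

After the edit, cleaning proceeds:
  sig4: a read changed (src2 -9->-6) — executes, giving -6.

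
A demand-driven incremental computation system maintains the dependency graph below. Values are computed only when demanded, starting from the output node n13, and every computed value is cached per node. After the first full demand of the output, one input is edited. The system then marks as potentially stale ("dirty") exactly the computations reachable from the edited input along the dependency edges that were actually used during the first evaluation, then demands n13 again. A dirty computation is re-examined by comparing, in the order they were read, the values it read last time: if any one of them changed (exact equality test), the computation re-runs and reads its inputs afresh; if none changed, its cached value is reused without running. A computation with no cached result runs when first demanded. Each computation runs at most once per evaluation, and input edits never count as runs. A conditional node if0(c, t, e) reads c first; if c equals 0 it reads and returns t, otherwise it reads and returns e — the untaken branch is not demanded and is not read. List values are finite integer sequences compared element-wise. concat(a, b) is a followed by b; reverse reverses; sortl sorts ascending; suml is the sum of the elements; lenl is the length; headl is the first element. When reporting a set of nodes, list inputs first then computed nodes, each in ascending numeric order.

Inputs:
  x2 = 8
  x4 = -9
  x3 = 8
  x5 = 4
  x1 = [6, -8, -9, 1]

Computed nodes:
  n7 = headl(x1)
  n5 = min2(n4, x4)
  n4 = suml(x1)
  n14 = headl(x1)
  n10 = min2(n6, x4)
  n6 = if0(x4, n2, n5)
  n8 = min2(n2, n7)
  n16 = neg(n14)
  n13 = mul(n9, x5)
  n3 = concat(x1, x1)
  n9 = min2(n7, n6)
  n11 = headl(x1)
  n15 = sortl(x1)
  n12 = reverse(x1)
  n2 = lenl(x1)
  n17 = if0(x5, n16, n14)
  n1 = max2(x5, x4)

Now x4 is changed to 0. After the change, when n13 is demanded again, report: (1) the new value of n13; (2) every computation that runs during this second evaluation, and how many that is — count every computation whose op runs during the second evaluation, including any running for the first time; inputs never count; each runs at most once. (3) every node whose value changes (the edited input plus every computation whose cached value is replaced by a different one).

New value of n13: 16.
Computations that run: n2, n6, n9, n13 — 4 in total.
Values that change: x4, n6, n9, n13.
Key observation: a condition flipped, so demand moved to the other branch — n5 is never re-examined.

First evaluation (everything demanded from the output):
  n4 = suml([6, -8, -9, 1]) = -10
  n5 = min2(-10, -9) = -10
  n6 = if0(x4=-9 -> else branch n5) = -10
  n7 = headl([6, -8, -9, 1]) = 6
  n9 = min2(6, -10) = -10
  n13 = mul(-10, 4) = -40

Propagation after the edit:
  n2: demanded for the first time — runs, produces 4.
  n5: marked dirty but never re-examined — demand shifted away from it.
  n6: runs — x4 -9->0; result 4.
  n9: runs — n6 -10->4; result 4.
  n13: runs — n9 -10->4; result 16.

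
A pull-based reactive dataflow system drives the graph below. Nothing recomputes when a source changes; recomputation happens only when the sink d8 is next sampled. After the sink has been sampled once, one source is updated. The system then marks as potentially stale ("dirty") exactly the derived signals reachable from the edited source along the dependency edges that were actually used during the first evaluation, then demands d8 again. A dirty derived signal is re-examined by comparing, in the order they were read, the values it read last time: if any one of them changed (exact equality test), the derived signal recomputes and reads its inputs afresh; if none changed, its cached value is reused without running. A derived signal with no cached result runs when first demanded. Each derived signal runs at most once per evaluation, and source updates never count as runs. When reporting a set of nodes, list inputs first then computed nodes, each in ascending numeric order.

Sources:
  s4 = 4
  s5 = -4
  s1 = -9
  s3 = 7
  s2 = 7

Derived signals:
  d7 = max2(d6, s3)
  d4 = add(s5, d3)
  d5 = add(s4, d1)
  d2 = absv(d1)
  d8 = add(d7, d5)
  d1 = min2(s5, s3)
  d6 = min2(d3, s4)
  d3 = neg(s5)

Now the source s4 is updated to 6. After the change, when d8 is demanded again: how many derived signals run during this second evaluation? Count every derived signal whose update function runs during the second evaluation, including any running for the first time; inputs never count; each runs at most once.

First evaluation (everything demanded from the output):
  d1 = min2(-4, 7) = -4
  d3 = neg(-4) = 4
  d5 = add(4, -4) = 0
  d6 = min2(4, 4) = 4
  d7 = max2(4, 7) = 7
  d8 = add(7, 0) = 7

Propagation after the edit:
  d5: runs — s4 4->6; result 2.
  d6: runs — s4 4->6; result 4 (same value as before).
  d7: checked — values it read are unchanged (d6 unchanged, s3 unchanged); reused cached 7 without running.
  d8: runs — d5 0->2; result 9.

Key observation: the cutoff stops propagation at d7 — its inputs' values are unchanged, so it reuses its cache.

Derived signals that run: d5, d6, d8 — 3 in total.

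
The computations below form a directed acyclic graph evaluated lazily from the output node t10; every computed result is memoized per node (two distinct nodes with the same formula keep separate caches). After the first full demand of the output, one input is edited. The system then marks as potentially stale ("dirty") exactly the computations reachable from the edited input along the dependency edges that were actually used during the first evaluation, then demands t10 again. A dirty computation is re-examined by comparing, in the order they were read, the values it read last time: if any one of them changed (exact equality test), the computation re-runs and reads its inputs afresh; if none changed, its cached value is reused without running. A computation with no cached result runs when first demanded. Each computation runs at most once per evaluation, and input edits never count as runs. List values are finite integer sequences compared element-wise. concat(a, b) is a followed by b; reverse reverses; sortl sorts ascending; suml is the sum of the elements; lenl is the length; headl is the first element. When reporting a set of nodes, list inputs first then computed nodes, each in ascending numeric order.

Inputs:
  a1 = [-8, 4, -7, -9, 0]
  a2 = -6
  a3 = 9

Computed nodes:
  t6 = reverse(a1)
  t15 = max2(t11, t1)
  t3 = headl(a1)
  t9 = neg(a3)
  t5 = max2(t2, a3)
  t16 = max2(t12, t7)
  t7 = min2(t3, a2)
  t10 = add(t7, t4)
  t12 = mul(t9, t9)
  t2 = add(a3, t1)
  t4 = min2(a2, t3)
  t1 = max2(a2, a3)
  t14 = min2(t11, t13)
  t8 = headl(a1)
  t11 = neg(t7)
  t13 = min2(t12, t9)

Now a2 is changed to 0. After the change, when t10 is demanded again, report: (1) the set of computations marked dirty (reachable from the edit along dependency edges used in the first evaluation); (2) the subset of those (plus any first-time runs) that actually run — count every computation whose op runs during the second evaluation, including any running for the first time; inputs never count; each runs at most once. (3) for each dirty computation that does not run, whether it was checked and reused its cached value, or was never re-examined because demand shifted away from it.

The edit dirties: t4, t7, t10.
2 computations run: t4, t7.
Cache hits after checking: t10.
Note where the cutoff bites: t10 is checked, finds nothing changed, and keeps its cache.

First demand of the output computes:
  t3 = headl([-8, 4, -7, -9, 0]) = -8
  t4 = min2(-6, -8) = -8
  t7 = min2(-8, -6) = -8
  t10 = add(-8, -8) = -16

After the edit, cleaning proceeds:
  t4: a read changed (a2 -6->0) — executes, giving -8 — identical to its old value.
  t7: a read changed (a2 -6->0) — executes, giving -8 — identical to its old value.
  t10: dirty, but its reads are unchanged (t7 unchanged, t4 unchanged); cached -16 stands.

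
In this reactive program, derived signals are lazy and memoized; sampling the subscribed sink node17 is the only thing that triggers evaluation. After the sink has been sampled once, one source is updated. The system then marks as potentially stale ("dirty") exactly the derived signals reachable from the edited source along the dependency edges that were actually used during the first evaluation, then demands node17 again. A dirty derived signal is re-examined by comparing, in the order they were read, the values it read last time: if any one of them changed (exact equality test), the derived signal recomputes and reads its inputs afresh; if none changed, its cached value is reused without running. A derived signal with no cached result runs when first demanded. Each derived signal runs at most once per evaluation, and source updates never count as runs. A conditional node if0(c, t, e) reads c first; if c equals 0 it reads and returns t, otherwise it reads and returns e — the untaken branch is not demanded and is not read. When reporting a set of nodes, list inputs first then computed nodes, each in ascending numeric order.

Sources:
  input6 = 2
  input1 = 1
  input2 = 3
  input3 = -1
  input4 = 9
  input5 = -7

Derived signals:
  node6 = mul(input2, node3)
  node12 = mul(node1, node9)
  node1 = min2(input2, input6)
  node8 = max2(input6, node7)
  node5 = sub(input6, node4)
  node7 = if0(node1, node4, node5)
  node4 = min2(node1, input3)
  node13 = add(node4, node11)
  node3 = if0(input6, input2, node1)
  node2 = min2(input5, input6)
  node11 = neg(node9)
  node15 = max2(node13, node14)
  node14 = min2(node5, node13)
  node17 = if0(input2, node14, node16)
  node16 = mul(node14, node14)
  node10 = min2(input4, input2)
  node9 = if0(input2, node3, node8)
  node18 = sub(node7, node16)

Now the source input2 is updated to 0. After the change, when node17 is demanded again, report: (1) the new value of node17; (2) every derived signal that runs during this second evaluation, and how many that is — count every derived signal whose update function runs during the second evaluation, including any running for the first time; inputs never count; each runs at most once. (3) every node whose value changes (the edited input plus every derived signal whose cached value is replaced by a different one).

First demand of the output computes:
  node1 = min2(3, 2) = 2
  node4 = min2(2, -1) = -1
  node5 = sub(2, -1) = 3
  node7 = if0(node1=2 -> else branch node5) = 3
  node8 = max2(2, 3) = 3
  node9 = if0(input2=3 -> else branch node8) = 3
  node11 = neg(3) = -3
  node13 = add(-1, -3) = -4
  node14 = min2(3, -4) = -4
  node16 = mul(-4, -4) = 16
  node17 = if0(input2=3 -> else branch node16) = 16

After the edit, cleaning proceeds:
  node1: a read changed (input2 3->0) — executes, giving 0.
  node3: had never run; runs now, result 0.
  node4: a read changed (node1 2->0) — executes, giving -1 — identical to its old value.
  node5: dirty, but its reads are unchanged (input6 unchanged, node4 unchanged); cached 3 stands.
  node7: stays stale; no demand reaches it after the flip.
  node8: stays stale; no demand reaches it after the flip.
  node9: a read changed (input2 3->0) — executes, giving 0.
  node11: a read changed (node9 3->0) — executes, giving 0.
  node13: a read changed (node11 -3->0) — executes, giving -1.
  node14: a read changed (node13 -4->-1) — executes, giving -1.
  node16: stays stale; no demand reaches it after the flip.
  node17: a read changed (input2 3->0) — executes, giving -1.

Note the branch switch — demand abandons node7, node8, node16, which are never re-examined.

Demanding node17 again yields -1.
8 derived signals run: node1, node3, node4, node9, node11, node13, node14, node17.
The nodes whose values change: input2, node1, node9, node11, node13, node14, node17.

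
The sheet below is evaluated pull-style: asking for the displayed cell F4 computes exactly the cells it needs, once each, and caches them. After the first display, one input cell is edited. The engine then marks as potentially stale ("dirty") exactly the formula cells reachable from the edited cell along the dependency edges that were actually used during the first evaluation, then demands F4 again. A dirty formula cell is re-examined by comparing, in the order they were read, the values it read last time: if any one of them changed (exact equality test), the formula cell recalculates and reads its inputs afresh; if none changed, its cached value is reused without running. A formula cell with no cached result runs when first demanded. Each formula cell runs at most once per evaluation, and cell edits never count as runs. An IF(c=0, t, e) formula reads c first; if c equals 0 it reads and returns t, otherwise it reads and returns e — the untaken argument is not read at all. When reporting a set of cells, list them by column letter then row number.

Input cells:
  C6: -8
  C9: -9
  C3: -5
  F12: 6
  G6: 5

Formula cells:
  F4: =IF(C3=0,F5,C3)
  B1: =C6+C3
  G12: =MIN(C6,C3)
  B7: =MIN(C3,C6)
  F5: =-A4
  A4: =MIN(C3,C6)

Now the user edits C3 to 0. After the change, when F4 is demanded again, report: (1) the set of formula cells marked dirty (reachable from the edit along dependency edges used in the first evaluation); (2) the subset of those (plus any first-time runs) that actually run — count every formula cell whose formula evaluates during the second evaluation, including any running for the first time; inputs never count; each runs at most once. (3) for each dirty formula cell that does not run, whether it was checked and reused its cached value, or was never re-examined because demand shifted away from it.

First demand of the output computes:
  F4 = IF(C3=0: C3=-5 -> else branch C3) = -5

After the edit, cleaning proceeds:
  A4: had never run; runs now, result -8.
  F5: had never run; runs now, result 8.
  F4: a read changed (C3 -5->0; C3 -5->0) — executes, giving 8.

Note the branch switch — A4, F5 had no cache and run now for the first time.

The edit dirties: F4.
3 formula cells run: A4, F4, F5.
No dirty formula cell escaped a run.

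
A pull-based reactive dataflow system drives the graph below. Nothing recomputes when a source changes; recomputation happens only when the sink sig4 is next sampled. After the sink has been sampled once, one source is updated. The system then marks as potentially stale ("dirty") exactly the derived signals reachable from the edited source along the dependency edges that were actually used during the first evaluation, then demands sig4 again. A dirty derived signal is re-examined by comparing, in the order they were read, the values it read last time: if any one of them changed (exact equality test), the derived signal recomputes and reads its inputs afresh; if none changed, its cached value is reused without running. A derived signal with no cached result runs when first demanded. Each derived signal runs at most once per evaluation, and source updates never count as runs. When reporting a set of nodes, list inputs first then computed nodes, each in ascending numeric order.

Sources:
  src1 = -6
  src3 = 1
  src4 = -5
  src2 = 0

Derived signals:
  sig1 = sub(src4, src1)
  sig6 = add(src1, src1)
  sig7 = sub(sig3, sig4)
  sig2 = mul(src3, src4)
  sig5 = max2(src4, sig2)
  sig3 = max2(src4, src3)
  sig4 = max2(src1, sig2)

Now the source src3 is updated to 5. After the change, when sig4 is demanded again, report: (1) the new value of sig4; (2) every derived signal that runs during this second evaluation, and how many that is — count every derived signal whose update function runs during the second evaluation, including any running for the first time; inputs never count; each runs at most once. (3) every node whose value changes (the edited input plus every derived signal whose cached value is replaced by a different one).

First evaluation (everything demanded from the output):
  sig2 = mul(1, -5) = -5
  sig4 = max2(-6, -5) = -5

Propagation after the edit:
  sig2: runs — src3 1->5; result -25.
  sig4: runs — sig2 -5->-25; result -6.

New value of sig4: -6.
Derived signals that run: sig2, sig4 — 2 in total.
Values that change: src3, sig2, sig4.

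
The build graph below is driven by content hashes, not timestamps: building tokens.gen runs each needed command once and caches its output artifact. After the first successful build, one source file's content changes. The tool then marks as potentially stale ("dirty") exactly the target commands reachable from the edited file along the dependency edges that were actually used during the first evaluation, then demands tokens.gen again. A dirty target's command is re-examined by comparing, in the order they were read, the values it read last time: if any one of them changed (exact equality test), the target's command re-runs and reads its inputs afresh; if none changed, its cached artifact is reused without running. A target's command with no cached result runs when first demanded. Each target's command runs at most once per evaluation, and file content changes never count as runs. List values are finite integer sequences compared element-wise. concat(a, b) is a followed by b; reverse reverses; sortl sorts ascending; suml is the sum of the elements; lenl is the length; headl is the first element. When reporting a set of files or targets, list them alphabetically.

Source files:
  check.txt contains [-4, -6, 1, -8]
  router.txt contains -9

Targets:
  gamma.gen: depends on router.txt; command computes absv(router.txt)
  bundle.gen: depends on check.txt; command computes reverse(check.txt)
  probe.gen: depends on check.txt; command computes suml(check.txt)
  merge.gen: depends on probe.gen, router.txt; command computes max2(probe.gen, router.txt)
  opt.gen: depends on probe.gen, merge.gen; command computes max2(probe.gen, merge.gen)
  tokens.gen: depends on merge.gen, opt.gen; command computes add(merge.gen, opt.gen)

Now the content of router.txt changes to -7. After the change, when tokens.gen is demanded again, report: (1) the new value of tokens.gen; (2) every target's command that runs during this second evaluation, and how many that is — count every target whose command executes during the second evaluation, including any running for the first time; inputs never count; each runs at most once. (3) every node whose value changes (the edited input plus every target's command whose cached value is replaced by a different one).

Initial pass — values computed on the first demand:
  probe.gen = suml([-4, -6, 1, -8]) = -17
  merge.gen = max2(-17, -9) = -9
  opt.gen = max2(-17, -9) = -9
  tokens.gen = add(-9, -9) = -18

Second demand — change propagation:
  merge.gen: re-runs because router.txt -9->-7; new result -7.
  opt.gen: re-runs because merge.gen -9->-7; new result -7.
  tokens.gen: re-runs because merge.gen -9->-7; opt.gen -9->-7; new result -14.

tokens.gen now evaluates to -14.
Run set: merge.gen, opt.gen, tokens.gen (3 run).
Changed values: merge.gen, opt.gen, router.txt, tokens.gen.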